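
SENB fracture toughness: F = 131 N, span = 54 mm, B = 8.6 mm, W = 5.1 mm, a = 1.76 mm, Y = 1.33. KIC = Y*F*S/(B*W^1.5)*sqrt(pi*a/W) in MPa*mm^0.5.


KIC = 1.33*131*54/(8.6*5.1^1.5)*sqrt(pi*1.76/5.1) = 98.9

98.9


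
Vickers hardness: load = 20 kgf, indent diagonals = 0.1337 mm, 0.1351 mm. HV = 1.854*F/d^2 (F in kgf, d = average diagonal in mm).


d_avg = (0.1337+0.1351)/2 = 0.1344 mm
HV = 1.854*20/0.1344^2 = 2053

2053


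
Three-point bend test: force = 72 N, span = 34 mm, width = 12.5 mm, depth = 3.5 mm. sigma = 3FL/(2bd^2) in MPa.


sigma = 3*72*34/(2*12.5*3.5^2) = 24.0 MPa

24.0


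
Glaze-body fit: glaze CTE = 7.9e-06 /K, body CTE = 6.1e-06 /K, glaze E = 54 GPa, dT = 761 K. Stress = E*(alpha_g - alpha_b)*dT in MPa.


Stress = 54*1000*(7.9e-06 - 6.1e-06)*761 = 74.0 MPa

74.0


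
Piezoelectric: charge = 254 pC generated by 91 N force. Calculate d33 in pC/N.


d33 = 254 / 91 = 2.8 pC/N

2.8


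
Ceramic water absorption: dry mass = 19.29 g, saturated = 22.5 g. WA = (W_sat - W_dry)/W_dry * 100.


WA = (22.5 - 19.29) / 19.29 * 100 = 16.64%

16.64


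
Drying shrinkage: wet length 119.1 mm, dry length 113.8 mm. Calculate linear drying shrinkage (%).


DS = (119.1 - 113.8) / 119.1 * 100 = 4.45%

4.45


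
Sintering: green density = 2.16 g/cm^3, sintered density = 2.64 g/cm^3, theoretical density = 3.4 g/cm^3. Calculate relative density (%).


Relative = 2.64 / 3.4 * 100 = 77.6%

77.6


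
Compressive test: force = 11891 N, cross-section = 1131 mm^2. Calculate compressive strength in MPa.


CS = 11891 / 1131 = 10.5 MPa

10.5


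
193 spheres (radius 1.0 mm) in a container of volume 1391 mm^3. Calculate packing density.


V_sphere = 4/3*pi*1.0^3 = 4.1888 mm^3
Total V = 193*4.1888 = 808.4384 mm^3
PD = 808.4384 / 1391 = 0.581

0.581


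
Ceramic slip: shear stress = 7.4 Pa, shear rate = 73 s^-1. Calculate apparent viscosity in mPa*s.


eta = tau/gamma * 1000 = 7.4/73 * 1000 = 101.4 mPa*s

101.4


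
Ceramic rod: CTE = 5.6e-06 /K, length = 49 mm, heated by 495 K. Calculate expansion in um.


dL = 5.6e-06 * 49 * 495 * 1000 = 135.828 um

135.828


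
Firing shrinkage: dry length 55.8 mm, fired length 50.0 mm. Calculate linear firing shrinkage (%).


FS = (55.8 - 50.0) / 55.8 * 100 = 10.39%

10.39


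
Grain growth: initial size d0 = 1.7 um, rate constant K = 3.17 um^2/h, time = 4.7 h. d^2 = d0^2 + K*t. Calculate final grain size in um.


d^2 = 1.7^2 + 3.17*4.7 = 17.789
d = sqrt(17.789) = 4.22 um

4.22


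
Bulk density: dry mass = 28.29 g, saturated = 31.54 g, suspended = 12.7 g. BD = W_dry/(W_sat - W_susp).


BD = 28.29 / (31.54 - 12.7) = 28.29 / 18.84 = 1.502 g/cm^3

1.502


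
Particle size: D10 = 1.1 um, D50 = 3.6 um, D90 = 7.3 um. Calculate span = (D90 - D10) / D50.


Span = (7.3 - 1.1) / 3.6 = 6.2 / 3.6 = 1.722

1.722


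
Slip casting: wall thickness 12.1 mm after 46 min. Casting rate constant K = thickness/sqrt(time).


K = 12.1 / sqrt(46) = 12.1 / 6.7823 = 1.784 mm/min^0.5

1.784


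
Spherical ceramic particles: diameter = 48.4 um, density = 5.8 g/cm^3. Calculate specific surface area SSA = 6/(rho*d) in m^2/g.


SSA = 6 / (5.8 * 48.4) = 0.021 m^2/g

0.021


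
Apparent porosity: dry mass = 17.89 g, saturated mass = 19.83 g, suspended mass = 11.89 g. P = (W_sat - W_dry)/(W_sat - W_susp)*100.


P = (19.83 - 17.89) / (19.83 - 11.89) * 100 = 1.94 / 7.94 * 100 = 24.4%

24.4


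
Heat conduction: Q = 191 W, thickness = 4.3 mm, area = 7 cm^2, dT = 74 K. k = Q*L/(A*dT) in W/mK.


k = 191*4.3/1000/(7/10000*74) = 15.86 W/mK

15.86


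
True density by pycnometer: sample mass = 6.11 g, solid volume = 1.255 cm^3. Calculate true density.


TD = 6.11 / 1.255 = 4.869 g/cm^3

4.869


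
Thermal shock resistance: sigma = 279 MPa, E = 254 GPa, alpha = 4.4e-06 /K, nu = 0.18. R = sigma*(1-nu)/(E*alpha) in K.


R = 279*(1-0.18)/(254*1000*4.4e-06) = 205 K

205


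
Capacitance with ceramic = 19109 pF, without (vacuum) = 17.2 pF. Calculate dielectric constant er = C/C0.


er = 19109 / 17.2 = 1110.99

1110.99


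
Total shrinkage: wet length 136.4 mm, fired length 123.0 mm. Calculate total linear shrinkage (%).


TS = (136.4 - 123.0) / 136.4 * 100 = 9.82%

9.82


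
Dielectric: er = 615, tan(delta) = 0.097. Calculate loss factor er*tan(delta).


Loss = 615 * 0.097 = 59.655

59.655


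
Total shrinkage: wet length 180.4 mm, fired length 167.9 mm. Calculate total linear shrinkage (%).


TS = (180.4 - 167.9) / 180.4 * 100 = 6.93%

6.93


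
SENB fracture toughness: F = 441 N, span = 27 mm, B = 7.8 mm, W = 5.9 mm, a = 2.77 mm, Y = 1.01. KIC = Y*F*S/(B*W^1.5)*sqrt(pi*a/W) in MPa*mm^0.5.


KIC = 1.01*441*27/(7.8*5.9^1.5)*sqrt(pi*2.77/5.9) = 130.66

130.66


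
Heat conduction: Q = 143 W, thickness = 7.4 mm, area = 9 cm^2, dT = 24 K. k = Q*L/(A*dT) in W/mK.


k = 143*7.4/1000/(9/10000*24) = 48.99 W/mK

48.99


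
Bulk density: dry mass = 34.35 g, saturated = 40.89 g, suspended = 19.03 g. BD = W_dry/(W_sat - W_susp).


BD = 34.35 / (40.89 - 19.03) = 34.35 / 21.86 = 1.571 g/cm^3

1.571


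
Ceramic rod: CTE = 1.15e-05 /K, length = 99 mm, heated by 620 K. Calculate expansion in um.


dL = 1.15e-05 * 99 * 620 * 1000 = 705.87 um

705.87


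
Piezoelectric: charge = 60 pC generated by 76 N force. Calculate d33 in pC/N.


d33 = 60 / 76 = 0.8 pC/N

0.8


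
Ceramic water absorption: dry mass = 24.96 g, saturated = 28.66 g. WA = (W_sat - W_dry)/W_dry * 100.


WA = (28.66 - 24.96) / 24.96 * 100 = 14.82%

14.82


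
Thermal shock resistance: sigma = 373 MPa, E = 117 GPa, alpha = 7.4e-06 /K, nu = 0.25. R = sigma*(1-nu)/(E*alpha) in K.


R = 373*(1-0.25)/(117*1000*7.4e-06) = 323 K

323


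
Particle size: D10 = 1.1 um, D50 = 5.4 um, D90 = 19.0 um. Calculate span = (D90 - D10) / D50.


Span = (19.0 - 1.1) / 5.4 = 17.9 / 5.4 = 3.315

3.315


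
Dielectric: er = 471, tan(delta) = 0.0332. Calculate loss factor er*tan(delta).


Loss = 471 * 0.0332 = 15.637

15.637


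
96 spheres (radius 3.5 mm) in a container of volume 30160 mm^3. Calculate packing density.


V_sphere = 4/3*pi*3.5^3 = 179.5944 mm^3
Total V = 96*179.5944 = 17241.0624 mm^3
PD = 17241.0624 / 30160 = 0.572

0.572


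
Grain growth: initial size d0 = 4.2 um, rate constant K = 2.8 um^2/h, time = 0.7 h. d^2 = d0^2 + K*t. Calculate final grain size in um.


d^2 = 4.2^2 + 2.8*0.7 = 19.6
d = sqrt(19.6) = 4.43 um

4.43


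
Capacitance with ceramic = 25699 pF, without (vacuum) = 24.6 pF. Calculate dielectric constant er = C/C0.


er = 25699 / 24.6 = 1044.67

1044.67


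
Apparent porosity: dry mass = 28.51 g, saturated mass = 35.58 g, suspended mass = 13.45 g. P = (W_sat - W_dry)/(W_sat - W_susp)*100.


P = (35.58 - 28.51) / (35.58 - 13.45) * 100 = 7.07 / 22.13 * 100 = 31.9%

31.9


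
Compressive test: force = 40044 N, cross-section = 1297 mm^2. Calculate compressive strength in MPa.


CS = 40044 / 1297 = 30.9 MPa

30.9


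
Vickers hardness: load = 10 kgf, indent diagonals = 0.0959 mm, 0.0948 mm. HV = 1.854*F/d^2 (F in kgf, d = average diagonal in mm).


d_avg = (0.0959+0.0948)/2 = 0.09535 mm
HV = 1.854*10/0.09535^2 = 2039

2039


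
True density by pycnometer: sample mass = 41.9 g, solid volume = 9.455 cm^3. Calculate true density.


TD = 41.9 / 9.455 = 4.432 g/cm^3

4.432


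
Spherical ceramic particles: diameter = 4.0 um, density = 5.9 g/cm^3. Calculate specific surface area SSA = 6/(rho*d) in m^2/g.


SSA = 6 / (5.9 * 4.0) = 0.254 m^2/g

0.254


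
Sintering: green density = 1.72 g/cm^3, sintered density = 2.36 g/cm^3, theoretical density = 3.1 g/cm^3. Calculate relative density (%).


Relative = 2.36 / 3.1 * 100 = 76.1%

76.1


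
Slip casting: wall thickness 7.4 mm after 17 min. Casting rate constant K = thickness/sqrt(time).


K = 7.4 / sqrt(17) = 7.4 / 4.1231 = 1.795 mm/min^0.5

1.795


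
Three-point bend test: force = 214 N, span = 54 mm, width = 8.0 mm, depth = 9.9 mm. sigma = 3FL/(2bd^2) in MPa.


sigma = 3*214*54/(2*8.0*9.9^2) = 22.1 MPa

22.1


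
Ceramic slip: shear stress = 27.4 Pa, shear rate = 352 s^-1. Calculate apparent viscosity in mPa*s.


eta = tau/gamma * 1000 = 27.4/352 * 1000 = 77.8 mPa*s

77.8


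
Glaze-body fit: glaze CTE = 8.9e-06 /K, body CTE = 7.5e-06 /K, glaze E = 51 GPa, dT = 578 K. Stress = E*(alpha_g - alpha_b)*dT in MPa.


Stress = 51*1000*(8.9e-06 - 7.5e-06)*578 = 41.3 MPa

41.3


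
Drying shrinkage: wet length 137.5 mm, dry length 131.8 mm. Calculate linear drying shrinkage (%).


DS = (137.5 - 131.8) / 137.5 * 100 = 4.15%

4.15


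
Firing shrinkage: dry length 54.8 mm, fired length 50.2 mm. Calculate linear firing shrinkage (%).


FS = (54.8 - 50.2) / 54.8 * 100 = 8.39%

8.39


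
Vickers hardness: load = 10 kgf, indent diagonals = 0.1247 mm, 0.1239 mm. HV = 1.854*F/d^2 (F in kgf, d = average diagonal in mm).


d_avg = (0.1247+0.1239)/2 = 0.1243 mm
HV = 1.854*10/0.1243^2 = 1200

1200


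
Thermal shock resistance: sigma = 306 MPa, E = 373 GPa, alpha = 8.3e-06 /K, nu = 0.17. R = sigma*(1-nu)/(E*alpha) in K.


R = 306*(1-0.17)/(373*1000*8.3e-06) = 82 K

82


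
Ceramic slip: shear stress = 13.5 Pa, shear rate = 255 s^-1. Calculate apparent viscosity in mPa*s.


eta = tau/gamma * 1000 = 13.5/255 * 1000 = 52.9 mPa*s

52.9


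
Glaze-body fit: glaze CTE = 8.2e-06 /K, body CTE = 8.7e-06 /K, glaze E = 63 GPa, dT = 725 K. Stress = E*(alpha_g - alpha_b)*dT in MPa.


Stress = 63*1000*(8.2e-06 - 8.7e-06)*725 = -22.8 MPa

-22.8


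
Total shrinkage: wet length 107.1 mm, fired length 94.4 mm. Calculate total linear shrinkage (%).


TS = (107.1 - 94.4) / 107.1 * 100 = 11.86%

11.86


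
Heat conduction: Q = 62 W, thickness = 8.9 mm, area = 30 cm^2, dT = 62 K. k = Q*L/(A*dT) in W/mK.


k = 62*8.9/1000/(30/10000*62) = 2.97 W/mK

2.97


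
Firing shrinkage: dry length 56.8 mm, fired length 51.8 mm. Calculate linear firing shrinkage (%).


FS = (56.8 - 51.8) / 56.8 * 100 = 8.8%

8.8


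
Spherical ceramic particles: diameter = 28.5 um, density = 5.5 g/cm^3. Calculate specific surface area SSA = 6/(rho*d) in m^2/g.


SSA = 6 / (5.5 * 28.5) = 0.038 m^2/g

0.038


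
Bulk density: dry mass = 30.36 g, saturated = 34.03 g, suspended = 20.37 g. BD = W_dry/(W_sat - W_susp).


BD = 30.36 / (34.03 - 20.37) = 30.36 / 13.66 = 2.223 g/cm^3

2.223


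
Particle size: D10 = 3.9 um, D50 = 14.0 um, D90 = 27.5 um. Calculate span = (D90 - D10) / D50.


Span = (27.5 - 3.9) / 14.0 = 23.6 / 14.0 = 1.686

1.686


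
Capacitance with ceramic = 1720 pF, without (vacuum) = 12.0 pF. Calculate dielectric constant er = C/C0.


er = 1720 / 12.0 = 143.33

143.33


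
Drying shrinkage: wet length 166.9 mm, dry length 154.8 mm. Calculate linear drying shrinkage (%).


DS = (166.9 - 154.8) / 166.9 * 100 = 7.25%

7.25


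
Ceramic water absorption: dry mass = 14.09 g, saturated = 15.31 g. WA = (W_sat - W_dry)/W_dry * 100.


WA = (15.31 - 14.09) / 14.09 * 100 = 8.66%

8.66


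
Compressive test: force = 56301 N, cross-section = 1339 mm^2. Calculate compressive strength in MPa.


CS = 56301 / 1339 = 42.0 MPa

42.0


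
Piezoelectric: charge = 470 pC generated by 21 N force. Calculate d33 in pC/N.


d33 = 470 / 21 = 22.4 pC/N

22.4


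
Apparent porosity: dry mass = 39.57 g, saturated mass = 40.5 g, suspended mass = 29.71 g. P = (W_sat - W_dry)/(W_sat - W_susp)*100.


P = (40.5 - 39.57) / (40.5 - 29.71) * 100 = 0.93 / 10.79 * 100 = 8.6%

8.6


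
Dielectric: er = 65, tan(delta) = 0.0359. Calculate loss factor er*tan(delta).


Loss = 65 * 0.0359 = 2.334

2.334


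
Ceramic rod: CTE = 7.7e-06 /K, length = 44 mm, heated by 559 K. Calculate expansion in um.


dL = 7.7e-06 * 44 * 559 * 1000 = 189.389 um

189.389


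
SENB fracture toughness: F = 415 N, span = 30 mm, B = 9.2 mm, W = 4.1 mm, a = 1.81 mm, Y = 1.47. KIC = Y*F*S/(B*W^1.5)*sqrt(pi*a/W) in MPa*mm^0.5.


KIC = 1.47*415*30/(9.2*4.1^1.5)*sqrt(pi*1.81/4.1) = 282.19

282.19


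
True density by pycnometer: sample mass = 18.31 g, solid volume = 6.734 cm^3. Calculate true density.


TD = 18.31 / 6.734 = 2.719 g/cm^3

2.719


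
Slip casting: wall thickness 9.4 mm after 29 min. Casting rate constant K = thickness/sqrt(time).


K = 9.4 / sqrt(29) = 9.4 / 5.3852 = 1.746 mm/min^0.5

1.746


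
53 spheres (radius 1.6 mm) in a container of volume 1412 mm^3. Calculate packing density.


V_sphere = 4/3*pi*1.6^3 = 17.1573 mm^3
Total V = 53*17.1573 = 909.3369 mm^3
PD = 909.3369 / 1412 = 0.644

0.644


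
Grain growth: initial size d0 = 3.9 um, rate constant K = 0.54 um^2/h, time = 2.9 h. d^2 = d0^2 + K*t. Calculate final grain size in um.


d^2 = 3.9^2 + 0.54*2.9 = 16.776
d = sqrt(16.776) = 4.1 um

4.1


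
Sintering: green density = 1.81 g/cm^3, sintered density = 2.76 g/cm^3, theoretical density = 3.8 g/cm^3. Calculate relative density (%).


Relative = 2.76 / 3.8 * 100 = 72.6%

72.6


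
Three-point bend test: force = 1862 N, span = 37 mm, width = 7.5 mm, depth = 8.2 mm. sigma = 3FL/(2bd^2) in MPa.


sigma = 3*1862*37/(2*7.5*8.2^2) = 204.9 MPa

204.9


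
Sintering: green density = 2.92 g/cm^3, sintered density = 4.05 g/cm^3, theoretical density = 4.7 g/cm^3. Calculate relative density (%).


Relative = 4.05 / 4.7 * 100 = 86.2%

86.2


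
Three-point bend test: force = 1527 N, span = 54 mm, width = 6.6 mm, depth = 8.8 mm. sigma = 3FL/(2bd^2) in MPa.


sigma = 3*1527*54/(2*6.6*8.8^2) = 242.0 MPa

242.0


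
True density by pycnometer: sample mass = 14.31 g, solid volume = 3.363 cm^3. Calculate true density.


TD = 14.31 / 3.363 = 4.255 g/cm^3

4.255


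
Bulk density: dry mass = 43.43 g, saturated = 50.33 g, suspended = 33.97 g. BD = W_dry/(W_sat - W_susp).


BD = 43.43 / (50.33 - 33.97) = 43.43 / 16.36 = 2.655 g/cm^3

2.655


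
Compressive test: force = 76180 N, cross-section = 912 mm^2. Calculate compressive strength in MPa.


CS = 76180 / 912 = 83.5 MPa

83.5


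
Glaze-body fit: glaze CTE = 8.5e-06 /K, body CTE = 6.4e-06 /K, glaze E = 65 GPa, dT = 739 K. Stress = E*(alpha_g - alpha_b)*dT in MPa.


Stress = 65*1000*(8.5e-06 - 6.4e-06)*739 = 100.9 MPa

100.9


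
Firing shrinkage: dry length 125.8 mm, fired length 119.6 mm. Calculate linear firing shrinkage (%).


FS = (125.8 - 119.6) / 125.8 * 100 = 4.93%

4.93


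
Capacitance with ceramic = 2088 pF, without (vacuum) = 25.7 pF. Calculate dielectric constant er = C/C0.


er = 2088 / 25.7 = 81.25

81.25


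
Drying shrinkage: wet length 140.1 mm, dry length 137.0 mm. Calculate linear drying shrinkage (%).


DS = (140.1 - 137.0) / 140.1 * 100 = 2.21%

2.21


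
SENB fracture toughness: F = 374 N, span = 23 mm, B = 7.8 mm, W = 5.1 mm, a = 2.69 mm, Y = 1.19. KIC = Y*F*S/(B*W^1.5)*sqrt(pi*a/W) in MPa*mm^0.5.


KIC = 1.19*374*23/(7.8*5.1^1.5)*sqrt(pi*2.69/5.1) = 146.68

146.68


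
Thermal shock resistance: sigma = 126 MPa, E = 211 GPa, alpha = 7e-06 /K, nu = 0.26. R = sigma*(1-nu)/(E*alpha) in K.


R = 126*(1-0.26)/(211*1000*7e-06) = 63 K

63


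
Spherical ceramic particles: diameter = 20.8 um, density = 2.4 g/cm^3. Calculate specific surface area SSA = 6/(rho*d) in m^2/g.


SSA = 6 / (2.4 * 20.8) = 0.12 m^2/g

0.12


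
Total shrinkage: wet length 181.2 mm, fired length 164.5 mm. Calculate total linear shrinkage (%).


TS = (181.2 - 164.5) / 181.2 * 100 = 9.22%

9.22


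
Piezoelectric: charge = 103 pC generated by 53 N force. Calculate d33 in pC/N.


d33 = 103 / 53 = 1.9 pC/N

1.9


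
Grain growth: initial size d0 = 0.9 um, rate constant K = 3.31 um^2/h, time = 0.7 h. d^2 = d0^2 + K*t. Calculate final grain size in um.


d^2 = 0.9^2 + 3.31*0.7 = 3.127
d = sqrt(3.127) = 1.77 um

1.77


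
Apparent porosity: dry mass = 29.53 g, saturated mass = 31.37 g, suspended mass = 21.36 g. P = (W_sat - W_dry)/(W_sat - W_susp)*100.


P = (31.37 - 29.53) / (31.37 - 21.36) * 100 = 1.84 / 10.01 * 100 = 18.4%

18.4


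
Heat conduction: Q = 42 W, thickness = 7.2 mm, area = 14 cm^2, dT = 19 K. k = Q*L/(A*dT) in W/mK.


k = 42*7.2/1000/(14/10000*19) = 11.37 W/mK

11.37


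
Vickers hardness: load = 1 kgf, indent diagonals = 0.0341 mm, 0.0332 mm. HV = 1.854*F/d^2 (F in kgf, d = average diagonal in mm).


d_avg = (0.0341+0.0332)/2 = 0.03365 mm
HV = 1.854*1/0.03365^2 = 1637

1637


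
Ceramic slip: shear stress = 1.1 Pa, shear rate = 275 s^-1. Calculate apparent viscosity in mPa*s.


eta = tau/gamma * 1000 = 1.1/275 * 1000 = 4.0 mPa*s

4.0


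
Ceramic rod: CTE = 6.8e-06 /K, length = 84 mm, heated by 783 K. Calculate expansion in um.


dL = 6.8e-06 * 84 * 783 * 1000 = 447.25 um

447.25


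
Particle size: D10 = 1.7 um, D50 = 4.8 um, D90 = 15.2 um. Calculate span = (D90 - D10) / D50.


Span = (15.2 - 1.7) / 4.8 = 13.5 / 4.8 = 2.813

2.813


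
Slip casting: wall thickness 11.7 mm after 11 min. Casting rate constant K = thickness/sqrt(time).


K = 11.7 / sqrt(11) = 11.7 / 3.3166 = 3.528 mm/min^0.5

3.528


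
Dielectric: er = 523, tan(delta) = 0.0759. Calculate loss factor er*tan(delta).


Loss = 523 * 0.0759 = 39.696

39.696


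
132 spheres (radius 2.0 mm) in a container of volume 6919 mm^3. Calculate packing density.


V_sphere = 4/3*pi*2.0^3 = 33.5103 mm^3
Total V = 132*33.5103 = 4423.3596 mm^3
PD = 4423.3596 / 6919 = 0.639

0.639


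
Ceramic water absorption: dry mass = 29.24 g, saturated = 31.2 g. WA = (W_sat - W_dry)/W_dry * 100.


WA = (31.2 - 29.24) / 29.24 * 100 = 6.7%

6.7


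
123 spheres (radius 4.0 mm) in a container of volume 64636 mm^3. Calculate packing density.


V_sphere = 4/3*pi*4.0^3 = 268.0826 mm^3
Total V = 123*268.0826 = 32974.1598 mm^3
PD = 32974.1598 / 64636 = 0.51

0.51


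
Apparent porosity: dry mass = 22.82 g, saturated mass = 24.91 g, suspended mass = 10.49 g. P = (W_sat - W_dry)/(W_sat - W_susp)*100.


P = (24.91 - 22.82) / (24.91 - 10.49) * 100 = 2.09 / 14.42 * 100 = 14.5%

14.5


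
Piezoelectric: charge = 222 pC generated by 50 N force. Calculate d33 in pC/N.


d33 = 222 / 50 = 4.4 pC/N

4.4


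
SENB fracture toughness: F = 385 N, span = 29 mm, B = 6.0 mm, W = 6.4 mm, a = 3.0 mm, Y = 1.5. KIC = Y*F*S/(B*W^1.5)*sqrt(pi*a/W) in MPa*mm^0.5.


KIC = 1.5*385*29/(6.0*6.4^1.5)*sqrt(pi*3.0/6.4) = 209.21

209.21


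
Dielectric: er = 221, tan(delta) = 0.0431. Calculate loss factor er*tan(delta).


Loss = 221 * 0.0431 = 9.525

9.525


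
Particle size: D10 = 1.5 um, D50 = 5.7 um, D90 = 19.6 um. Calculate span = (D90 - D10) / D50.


Span = (19.6 - 1.5) / 5.7 = 18.1 / 5.7 = 3.175

3.175


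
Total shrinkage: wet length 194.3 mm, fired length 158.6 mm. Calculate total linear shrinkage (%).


TS = (194.3 - 158.6) / 194.3 * 100 = 18.37%

18.37


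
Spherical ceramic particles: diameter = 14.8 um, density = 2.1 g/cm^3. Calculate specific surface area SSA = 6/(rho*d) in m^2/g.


SSA = 6 / (2.1 * 14.8) = 0.193 m^2/g

0.193


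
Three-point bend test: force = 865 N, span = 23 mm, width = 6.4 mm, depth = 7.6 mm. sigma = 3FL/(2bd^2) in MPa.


sigma = 3*865*23/(2*6.4*7.6^2) = 80.7 MPa

80.7


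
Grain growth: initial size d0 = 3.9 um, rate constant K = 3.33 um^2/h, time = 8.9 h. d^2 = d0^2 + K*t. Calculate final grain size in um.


d^2 = 3.9^2 + 3.33*8.9 = 44.847
d = sqrt(44.847) = 6.7 um

6.7


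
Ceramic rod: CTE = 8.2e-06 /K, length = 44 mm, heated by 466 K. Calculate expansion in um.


dL = 8.2e-06 * 44 * 466 * 1000 = 168.133 um

168.133


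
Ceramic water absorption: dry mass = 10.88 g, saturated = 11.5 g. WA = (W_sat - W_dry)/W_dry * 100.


WA = (11.5 - 10.88) / 10.88 * 100 = 5.7%

5.7


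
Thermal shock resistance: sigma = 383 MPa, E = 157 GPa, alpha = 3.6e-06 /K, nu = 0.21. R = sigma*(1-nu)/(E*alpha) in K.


R = 383*(1-0.21)/(157*1000*3.6e-06) = 535 K

535


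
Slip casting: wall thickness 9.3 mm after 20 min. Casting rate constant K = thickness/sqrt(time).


K = 9.3 / sqrt(20) = 9.3 / 4.4721 = 2.08 mm/min^0.5

2.08


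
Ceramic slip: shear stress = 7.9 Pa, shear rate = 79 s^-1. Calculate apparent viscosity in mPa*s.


eta = tau/gamma * 1000 = 7.9/79 * 1000 = 100.0 mPa*s

100.0


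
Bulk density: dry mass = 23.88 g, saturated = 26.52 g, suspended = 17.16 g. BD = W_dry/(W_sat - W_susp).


BD = 23.88 / (26.52 - 17.16) = 23.88 / 9.36 = 2.551 g/cm^3

2.551


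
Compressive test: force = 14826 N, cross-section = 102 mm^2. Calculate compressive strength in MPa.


CS = 14826 / 102 = 145.4 MPa

145.4


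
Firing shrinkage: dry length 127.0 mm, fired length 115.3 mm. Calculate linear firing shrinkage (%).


FS = (127.0 - 115.3) / 127.0 * 100 = 9.21%

9.21


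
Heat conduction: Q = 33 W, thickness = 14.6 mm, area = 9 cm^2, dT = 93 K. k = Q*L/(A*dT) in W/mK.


k = 33*14.6/1000/(9/10000*93) = 5.76 W/mK

5.76


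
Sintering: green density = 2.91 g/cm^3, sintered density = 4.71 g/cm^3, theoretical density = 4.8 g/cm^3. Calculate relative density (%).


Relative = 4.71 / 4.8 * 100 = 98.1%

98.1


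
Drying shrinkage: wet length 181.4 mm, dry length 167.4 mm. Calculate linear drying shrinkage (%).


DS = (181.4 - 167.4) / 181.4 * 100 = 7.72%

7.72


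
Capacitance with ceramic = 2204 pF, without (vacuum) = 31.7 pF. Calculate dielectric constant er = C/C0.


er = 2204 / 31.7 = 69.53

69.53


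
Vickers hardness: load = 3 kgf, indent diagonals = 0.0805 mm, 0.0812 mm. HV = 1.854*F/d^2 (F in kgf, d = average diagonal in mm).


d_avg = (0.0805+0.0812)/2 = 0.08085 mm
HV = 1.854*3/0.08085^2 = 851

851


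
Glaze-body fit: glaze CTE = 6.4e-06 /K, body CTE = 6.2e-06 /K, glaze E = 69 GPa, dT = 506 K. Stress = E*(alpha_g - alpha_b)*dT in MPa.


Stress = 69*1000*(6.4e-06 - 6.2e-06)*506 = 7.0 MPa

7.0


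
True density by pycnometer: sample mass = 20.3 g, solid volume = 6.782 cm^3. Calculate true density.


TD = 20.3 / 6.782 = 2.993 g/cm^3

2.993


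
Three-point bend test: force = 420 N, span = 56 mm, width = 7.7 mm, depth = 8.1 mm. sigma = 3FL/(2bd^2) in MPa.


sigma = 3*420*56/(2*7.7*8.1^2) = 69.8 MPa

69.8


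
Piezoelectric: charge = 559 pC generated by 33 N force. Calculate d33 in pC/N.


d33 = 559 / 33 = 16.9 pC/N

16.9


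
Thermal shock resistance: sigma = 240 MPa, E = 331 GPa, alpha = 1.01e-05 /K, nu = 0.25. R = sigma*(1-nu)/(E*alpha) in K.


R = 240*(1-0.25)/(331*1000*1.01e-05) = 54 K

54


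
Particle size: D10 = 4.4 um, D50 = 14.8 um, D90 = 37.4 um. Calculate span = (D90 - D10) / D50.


Span = (37.4 - 4.4) / 14.8 = 33.0 / 14.8 = 2.23

2.23


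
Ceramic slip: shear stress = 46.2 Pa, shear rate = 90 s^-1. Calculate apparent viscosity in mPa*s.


eta = tau/gamma * 1000 = 46.2/90 * 1000 = 513.3 mPa*s

513.3


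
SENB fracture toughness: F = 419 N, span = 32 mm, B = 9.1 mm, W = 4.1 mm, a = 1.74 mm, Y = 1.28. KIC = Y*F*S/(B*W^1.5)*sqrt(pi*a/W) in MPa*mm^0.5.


KIC = 1.28*419*32/(9.1*4.1^1.5)*sqrt(pi*1.74/4.1) = 262.31

262.31


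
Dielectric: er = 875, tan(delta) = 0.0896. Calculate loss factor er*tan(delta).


Loss = 875 * 0.0896 = 78.4

78.4


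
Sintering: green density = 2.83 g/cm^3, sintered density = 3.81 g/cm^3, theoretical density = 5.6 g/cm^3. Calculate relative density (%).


Relative = 3.81 / 5.6 * 100 = 68.0%

68.0


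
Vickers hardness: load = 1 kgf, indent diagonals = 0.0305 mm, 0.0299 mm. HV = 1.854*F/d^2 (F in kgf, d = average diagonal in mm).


d_avg = (0.0305+0.0299)/2 = 0.0302 mm
HV = 1.854*1/0.0302^2 = 2033

2033


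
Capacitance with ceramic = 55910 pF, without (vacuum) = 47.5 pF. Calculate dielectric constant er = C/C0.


er = 55910 / 47.5 = 1177.05

1177.05


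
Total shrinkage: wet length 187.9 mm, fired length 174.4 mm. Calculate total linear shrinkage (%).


TS = (187.9 - 174.4) / 187.9 * 100 = 7.18%

7.18


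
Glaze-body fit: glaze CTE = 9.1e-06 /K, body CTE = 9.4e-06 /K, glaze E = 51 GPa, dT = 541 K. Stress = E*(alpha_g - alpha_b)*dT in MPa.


Stress = 51*1000*(9.1e-06 - 9.4e-06)*541 = -8.3 MPa

-8.3


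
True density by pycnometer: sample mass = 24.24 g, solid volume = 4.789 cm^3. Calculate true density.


TD = 24.24 / 4.789 = 5.062 g/cm^3

5.062


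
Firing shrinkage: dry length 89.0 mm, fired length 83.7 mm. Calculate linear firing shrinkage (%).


FS = (89.0 - 83.7) / 89.0 * 100 = 5.96%

5.96


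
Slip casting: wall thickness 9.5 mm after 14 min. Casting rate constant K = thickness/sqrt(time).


K = 9.5 / sqrt(14) = 9.5 / 3.7417 = 2.539 mm/min^0.5

2.539


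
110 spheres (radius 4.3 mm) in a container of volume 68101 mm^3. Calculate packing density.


V_sphere = 4/3*pi*4.3^3 = 333.0381 mm^3
Total V = 110*333.0381 = 36634.191 mm^3
PD = 36634.191 / 68101 = 0.538

0.538


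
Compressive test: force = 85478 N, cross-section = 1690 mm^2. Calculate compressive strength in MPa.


CS = 85478 / 1690 = 50.6 MPa

50.6


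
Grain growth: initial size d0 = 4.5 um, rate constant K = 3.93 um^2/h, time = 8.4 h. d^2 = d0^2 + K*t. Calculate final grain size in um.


d^2 = 4.5^2 + 3.93*8.4 = 53.262
d = sqrt(53.262) = 7.3 um

7.3


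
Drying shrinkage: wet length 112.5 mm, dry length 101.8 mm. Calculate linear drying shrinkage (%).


DS = (112.5 - 101.8) / 112.5 * 100 = 9.51%

9.51


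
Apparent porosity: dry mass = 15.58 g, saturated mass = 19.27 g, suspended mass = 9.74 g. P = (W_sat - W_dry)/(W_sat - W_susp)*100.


P = (19.27 - 15.58) / (19.27 - 9.74) * 100 = 3.69 / 9.53 * 100 = 38.7%

38.7


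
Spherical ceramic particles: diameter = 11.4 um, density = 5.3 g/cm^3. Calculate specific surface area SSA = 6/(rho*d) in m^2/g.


SSA = 6 / (5.3 * 11.4) = 0.099 m^2/g

0.099


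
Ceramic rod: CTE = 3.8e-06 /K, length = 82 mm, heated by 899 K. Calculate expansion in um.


dL = 3.8e-06 * 82 * 899 * 1000 = 280.128 um

280.128


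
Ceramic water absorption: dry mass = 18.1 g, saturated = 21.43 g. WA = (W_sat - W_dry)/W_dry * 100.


WA = (21.43 - 18.1) / 18.1 * 100 = 18.4%

18.4


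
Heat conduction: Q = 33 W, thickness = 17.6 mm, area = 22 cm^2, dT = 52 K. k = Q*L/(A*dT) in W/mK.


k = 33*17.6/1000/(22/10000*52) = 5.08 W/mK

5.08


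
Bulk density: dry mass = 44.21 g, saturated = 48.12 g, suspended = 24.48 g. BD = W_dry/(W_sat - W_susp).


BD = 44.21 / (48.12 - 24.48) = 44.21 / 23.64 = 1.87 g/cm^3

1.87


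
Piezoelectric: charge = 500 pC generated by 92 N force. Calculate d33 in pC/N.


d33 = 500 / 92 = 5.4 pC/N

5.4


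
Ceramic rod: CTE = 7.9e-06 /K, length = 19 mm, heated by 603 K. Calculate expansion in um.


dL = 7.9e-06 * 19 * 603 * 1000 = 90.51 um

90.51


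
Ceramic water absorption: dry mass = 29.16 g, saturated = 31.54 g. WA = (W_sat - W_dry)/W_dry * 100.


WA = (31.54 - 29.16) / 29.16 * 100 = 8.16%

8.16


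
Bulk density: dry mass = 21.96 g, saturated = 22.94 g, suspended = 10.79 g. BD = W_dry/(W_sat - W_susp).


BD = 21.96 / (22.94 - 10.79) = 21.96 / 12.15 = 1.807 g/cm^3

1.807


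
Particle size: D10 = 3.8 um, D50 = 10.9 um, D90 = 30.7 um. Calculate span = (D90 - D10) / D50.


Span = (30.7 - 3.8) / 10.9 = 26.9 / 10.9 = 2.468

2.468


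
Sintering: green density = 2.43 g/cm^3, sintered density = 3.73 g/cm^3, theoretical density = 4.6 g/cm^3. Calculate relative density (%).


Relative = 3.73 / 4.6 * 100 = 81.1%

81.1


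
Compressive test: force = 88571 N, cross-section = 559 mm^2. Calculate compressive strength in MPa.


CS = 88571 / 559 = 158.4 MPa

158.4


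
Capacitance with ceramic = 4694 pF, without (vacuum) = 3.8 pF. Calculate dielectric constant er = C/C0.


er = 4694 / 3.8 = 1235.26

1235.26


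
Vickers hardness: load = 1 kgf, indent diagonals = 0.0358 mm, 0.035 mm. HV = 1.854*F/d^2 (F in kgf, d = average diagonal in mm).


d_avg = (0.0358+0.035)/2 = 0.0354 mm
HV = 1.854*1/0.0354^2 = 1479

1479


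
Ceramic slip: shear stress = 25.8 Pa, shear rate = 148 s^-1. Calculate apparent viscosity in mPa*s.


eta = tau/gamma * 1000 = 25.8/148 * 1000 = 174.3 mPa*s

174.3


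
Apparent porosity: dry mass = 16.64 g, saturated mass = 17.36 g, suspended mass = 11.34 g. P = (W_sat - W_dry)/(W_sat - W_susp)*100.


P = (17.36 - 16.64) / (17.36 - 11.34) * 100 = 0.72 / 6.02 * 100 = 12.0%

12.0


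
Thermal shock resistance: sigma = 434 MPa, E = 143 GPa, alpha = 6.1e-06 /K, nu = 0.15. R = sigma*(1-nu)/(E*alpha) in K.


R = 434*(1-0.15)/(143*1000*6.1e-06) = 423 K

423


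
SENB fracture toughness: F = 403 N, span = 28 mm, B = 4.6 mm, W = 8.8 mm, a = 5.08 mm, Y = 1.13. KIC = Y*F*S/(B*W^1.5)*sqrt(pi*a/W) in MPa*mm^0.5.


KIC = 1.13*403*28/(4.6*8.8^1.5)*sqrt(pi*5.08/8.8) = 143.0

143.0


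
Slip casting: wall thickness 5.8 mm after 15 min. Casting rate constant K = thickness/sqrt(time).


K = 5.8 / sqrt(15) = 5.8 / 3.873 = 1.498 mm/min^0.5

1.498


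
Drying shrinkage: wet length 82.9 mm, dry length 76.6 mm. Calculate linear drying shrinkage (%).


DS = (82.9 - 76.6) / 82.9 * 100 = 7.6%

7.6


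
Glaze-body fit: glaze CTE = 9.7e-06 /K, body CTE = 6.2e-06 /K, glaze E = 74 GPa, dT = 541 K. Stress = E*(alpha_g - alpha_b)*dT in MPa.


Stress = 74*1000*(9.7e-06 - 6.2e-06)*541 = 140.1 MPa

140.1


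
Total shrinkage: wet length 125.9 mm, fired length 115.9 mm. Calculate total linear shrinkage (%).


TS = (125.9 - 115.9) / 125.9 * 100 = 7.94%

7.94


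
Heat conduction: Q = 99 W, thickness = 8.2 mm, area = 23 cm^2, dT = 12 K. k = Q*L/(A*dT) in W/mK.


k = 99*8.2/1000/(23/10000*12) = 29.41 W/mK

29.41


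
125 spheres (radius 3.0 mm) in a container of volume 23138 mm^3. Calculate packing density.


V_sphere = 4/3*pi*3.0^3 = 113.0973 mm^3
Total V = 125*113.0973 = 14137.1625 mm^3
PD = 14137.1625 / 23138 = 0.611

0.611


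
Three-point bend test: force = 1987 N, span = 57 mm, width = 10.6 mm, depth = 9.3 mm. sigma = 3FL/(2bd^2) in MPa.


sigma = 3*1987*57/(2*10.6*9.3^2) = 185.3 MPa

185.3


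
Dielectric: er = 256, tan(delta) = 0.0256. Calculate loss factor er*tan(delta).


Loss = 256 * 0.0256 = 6.554

6.554


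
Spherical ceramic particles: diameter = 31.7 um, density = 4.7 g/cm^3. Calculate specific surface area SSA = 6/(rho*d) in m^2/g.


SSA = 6 / (4.7 * 31.7) = 0.04 m^2/g

0.04


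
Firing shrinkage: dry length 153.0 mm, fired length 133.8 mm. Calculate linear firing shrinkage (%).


FS = (153.0 - 133.8) / 153.0 * 100 = 12.55%

12.55


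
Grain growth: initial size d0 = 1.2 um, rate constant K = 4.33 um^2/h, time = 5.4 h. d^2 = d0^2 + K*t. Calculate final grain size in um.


d^2 = 1.2^2 + 4.33*5.4 = 24.822
d = sqrt(24.822) = 4.98 um

4.98


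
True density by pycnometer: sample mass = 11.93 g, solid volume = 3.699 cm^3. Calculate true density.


TD = 11.93 / 3.699 = 3.225 g/cm^3

3.225


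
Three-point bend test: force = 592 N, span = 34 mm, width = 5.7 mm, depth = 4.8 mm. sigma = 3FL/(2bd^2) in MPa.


sigma = 3*592*34/(2*5.7*4.8^2) = 229.9 MPa

229.9


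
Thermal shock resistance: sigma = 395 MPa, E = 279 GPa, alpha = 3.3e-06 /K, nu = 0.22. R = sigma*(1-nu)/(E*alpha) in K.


R = 395*(1-0.22)/(279*1000*3.3e-06) = 335 K

335


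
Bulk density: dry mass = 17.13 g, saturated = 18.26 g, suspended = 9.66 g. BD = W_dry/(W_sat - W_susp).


BD = 17.13 / (18.26 - 9.66) = 17.13 / 8.6 = 1.992 g/cm^3

1.992


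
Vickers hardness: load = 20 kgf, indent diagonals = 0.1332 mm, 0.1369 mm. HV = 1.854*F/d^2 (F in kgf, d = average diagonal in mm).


d_avg = (0.1332+0.1369)/2 = 0.13505 mm
HV = 1.854*20/0.13505^2 = 2033

2033


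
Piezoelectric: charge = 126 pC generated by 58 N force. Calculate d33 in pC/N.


d33 = 126 / 58 = 2.2 pC/N

2.2


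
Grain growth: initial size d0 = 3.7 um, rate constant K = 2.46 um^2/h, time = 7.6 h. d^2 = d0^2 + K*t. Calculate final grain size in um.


d^2 = 3.7^2 + 2.46*7.6 = 32.386
d = sqrt(32.386) = 5.69 um

5.69


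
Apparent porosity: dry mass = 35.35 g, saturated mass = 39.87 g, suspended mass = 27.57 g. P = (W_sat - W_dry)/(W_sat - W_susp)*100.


P = (39.87 - 35.35) / (39.87 - 27.57) * 100 = 4.52 / 12.3 * 100 = 36.7%

36.7


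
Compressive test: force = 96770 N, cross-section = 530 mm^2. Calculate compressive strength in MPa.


CS = 96770 / 530 = 182.6 MPa

182.6


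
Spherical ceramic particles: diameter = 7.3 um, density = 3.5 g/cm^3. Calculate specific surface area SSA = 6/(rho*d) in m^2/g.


SSA = 6 / (3.5 * 7.3) = 0.235 m^2/g

0.235


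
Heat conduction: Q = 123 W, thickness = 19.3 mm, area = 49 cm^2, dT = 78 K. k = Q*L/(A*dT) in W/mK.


k = 123*19.3/1000/(49/10000*78) = 6.21 W/mK

6.21


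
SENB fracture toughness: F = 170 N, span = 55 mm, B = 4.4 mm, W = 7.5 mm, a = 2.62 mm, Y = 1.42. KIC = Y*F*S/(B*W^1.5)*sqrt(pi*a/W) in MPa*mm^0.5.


KIC = 1.42*170*55/(4.4*7.5^1.5)*sqrt(pi*2.62/7.5) = 153.9

153.9


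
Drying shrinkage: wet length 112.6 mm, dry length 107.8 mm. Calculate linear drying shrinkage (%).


DS = (112.6 - 107.8) / 112.6 * 100 = 4.26%

4.26


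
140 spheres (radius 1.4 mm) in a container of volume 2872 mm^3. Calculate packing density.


V_sphere = 4/3*pi*1.4^3 = 11.494 mm^3
Total V = 140*11.494 = 1609.16 mm^3
PD = 1609.16 / 2872 = 0.56

0.56


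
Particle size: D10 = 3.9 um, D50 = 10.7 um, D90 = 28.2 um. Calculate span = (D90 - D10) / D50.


Span = (28.2 - 3.9) / 10.7 = 24.3 / 10.7 = 2.271

2.271


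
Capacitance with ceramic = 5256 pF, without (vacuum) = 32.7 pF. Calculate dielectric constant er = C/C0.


er = 5256 / 32.7 = 160.73

160.73


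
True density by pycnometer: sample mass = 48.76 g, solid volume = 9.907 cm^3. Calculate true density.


TD = 48.76 / 9.907 = 4.922 g/cm^3

4.922


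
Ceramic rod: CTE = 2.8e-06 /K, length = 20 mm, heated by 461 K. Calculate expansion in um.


dL = 2.8e-06 * 20 * 461 * 1000 = 25.816 um

25.816


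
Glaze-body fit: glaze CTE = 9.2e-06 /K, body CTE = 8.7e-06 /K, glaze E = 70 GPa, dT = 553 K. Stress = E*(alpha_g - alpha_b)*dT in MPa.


Stress = 70*1000*(9.2e-06 - 8.7e-06)*553 = 19.4 MPa

19.4


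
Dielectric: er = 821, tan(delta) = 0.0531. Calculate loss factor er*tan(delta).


Loss = 821 * 0.0531 = 43.595

43.595


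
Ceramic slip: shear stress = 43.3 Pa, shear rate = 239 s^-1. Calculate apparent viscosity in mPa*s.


eta = tau/gamma * 1000 = 43.3/239 * 1000 = 181.2 mPa*s

181.2


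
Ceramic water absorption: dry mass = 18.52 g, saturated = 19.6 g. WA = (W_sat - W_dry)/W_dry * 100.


WA = (19.6 - 18.52) / 18.52 * 100 = 5.83%

5.83


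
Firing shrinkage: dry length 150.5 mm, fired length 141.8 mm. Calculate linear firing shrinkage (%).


FS = (150.5 - 141.8) / 150.5 * 100 = 5.78%

5.78


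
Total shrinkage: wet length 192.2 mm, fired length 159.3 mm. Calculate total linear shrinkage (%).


TS = (192.2 - 159.3) / 192.2 * 100 = 17.12%

17.12


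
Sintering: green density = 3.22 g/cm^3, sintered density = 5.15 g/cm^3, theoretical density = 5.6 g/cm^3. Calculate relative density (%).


Relative = 5.15 / 5.6 * 100 = 92.0%

92.0


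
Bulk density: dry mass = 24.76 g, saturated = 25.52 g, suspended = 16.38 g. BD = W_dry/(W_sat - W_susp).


BD = 24.76 / (25.52 - 16.38) = 24.76 / 9.14 = 2.709 g/cm^3

2.709


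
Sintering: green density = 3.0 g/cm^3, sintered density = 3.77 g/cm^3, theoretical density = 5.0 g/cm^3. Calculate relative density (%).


Relative = 3.77 / 5.0 * 100 = 75.4%

75.4


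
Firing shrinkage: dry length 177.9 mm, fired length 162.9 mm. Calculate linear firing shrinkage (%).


FS = (177.9 - 162.9) / 177.9 * 100 = 8.43%

8.43


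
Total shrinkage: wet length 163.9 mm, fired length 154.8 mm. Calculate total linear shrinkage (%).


TS = (163.9 - 154.8) / 163.9 * 100 = 5.55%

5.55


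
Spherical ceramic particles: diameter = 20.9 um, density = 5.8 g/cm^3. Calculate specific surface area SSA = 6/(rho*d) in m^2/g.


SSA = 6 / (5.8 * 20.9) = 0.049 m^2/g

0.049


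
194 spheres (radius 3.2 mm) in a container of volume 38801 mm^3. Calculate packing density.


V_sphere = 4/3*pi*3.2^3 = 137.2583 mm^3
Total V = 194*137.2583 = 26628.1102 mm^3
PD = 26628.1102 / 38801 = 0.686

0.686


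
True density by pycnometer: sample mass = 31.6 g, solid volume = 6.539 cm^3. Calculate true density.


TD = 31.6 / 6.539 = 4.833 g/cm^3

4.833


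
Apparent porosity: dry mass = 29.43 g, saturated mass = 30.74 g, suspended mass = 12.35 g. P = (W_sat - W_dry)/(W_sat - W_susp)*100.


P = (30.74 - 29.43) / (30.74 - 12.35) * 100 = 1.31 / 18.39 * 100 = 7.1%

7.1


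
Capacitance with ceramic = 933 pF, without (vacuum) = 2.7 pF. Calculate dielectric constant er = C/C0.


er = 933 / 2.7 = 345.56

345.56


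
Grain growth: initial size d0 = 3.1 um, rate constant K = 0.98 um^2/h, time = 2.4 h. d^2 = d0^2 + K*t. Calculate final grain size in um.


d^2 = 3.1^2 + 0.98*2.4 = 11.962
d = sqrt(11.962) = 3.46 um

3.46


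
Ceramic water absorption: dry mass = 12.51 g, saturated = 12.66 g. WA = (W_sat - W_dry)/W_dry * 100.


WA = (12.66 - 12.51) / 12.51 * 100 = 1.2%

1.2


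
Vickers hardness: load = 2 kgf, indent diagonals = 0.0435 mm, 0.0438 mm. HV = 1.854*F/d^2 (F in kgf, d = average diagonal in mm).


d_avg = (0.0435+0.0438)/2 = 0.04365 mm
HV = 1.854*2/0.04365^2 = 1946

1946


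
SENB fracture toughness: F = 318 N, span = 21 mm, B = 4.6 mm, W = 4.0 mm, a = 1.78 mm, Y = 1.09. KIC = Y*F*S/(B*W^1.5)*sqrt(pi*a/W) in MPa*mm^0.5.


KIC = 1.09*318*21/(4.6*4.0^1.5)*sqrt(pi*1.78/4.0) = 233.87

233.87


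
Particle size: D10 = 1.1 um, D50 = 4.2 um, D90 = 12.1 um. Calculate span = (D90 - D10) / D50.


Span = (12.1 - 1.1) / 4.2 = 11.0 / 4.2 = 2.619

2.619


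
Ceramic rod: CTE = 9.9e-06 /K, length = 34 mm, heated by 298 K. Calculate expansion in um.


dL = 9.9e-06 * 34 * 298 * 1000 = 100.307 um

100.307


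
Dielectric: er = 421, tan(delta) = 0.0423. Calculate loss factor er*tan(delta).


Loss = 421 * 0.0423 = 17.808

17.808


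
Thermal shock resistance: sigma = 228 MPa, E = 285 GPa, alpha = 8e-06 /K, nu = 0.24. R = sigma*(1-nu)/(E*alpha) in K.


R = 228*(1-0.24)/(285*1000*8e-06) = 76 K

76


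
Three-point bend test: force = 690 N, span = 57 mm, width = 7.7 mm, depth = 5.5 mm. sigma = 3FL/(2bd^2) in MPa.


sigma = 3*690*57/(2*7.7*5.5^2) = 253.3 MPa

253.3


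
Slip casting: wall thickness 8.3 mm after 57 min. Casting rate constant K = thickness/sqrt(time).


K = 8.3 / sqrt(57) = 8.3 / 7.5498 = 1.099 mm/min^0.5

1.099


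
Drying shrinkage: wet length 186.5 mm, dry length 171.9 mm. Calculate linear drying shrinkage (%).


DS = (186.5 - 171.9) / 186.5 * 100 = 7.83%

7.83


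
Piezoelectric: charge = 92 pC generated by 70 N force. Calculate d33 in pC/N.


d33 = 92 / 70 = 1.3 pC/N

1.3


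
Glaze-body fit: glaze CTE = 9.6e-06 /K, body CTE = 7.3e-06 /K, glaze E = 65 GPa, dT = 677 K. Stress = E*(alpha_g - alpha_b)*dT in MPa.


Stress = 65*1000*(9.6e-06 - 7.3e-06)*677 = 101.2 MPa

101.2


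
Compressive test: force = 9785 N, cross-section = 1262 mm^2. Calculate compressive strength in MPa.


CS = 9785 / 1262 = 7.8 MPa

7.8


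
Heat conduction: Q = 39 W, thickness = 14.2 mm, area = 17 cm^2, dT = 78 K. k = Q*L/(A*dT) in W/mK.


k = 39*14.2/1000/(17/10000*78) = 4.18 W/mK

4.18


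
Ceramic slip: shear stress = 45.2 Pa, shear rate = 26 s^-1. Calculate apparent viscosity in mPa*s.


eta = tau/gamma * 1000 = 45.2/26 * 1000 = 1738.5 mPa*s

1738.5
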